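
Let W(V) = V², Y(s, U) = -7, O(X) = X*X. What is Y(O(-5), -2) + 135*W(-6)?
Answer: 4853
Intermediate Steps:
O(X) = X²
Y(O(-5), -2) + 135*W(-6) = -7 + 135*(-6)² = -7 + 135*36 = -7 + 4860 = 4853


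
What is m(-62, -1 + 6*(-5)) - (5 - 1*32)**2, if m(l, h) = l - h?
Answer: -760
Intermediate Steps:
m(-62, -1 + 6*(-5)) - (5 - 1*32)**2 = (-62 - (-1 + 6*(-5))) - (5 - 1*32)**2 = (-62 - (-1 - 30)) - (5 - 32)**2 = (-62 - 1*(-31)) - 1*(-27)**2 = (-62 + 31) - 1*729 = -31 - 729 = -760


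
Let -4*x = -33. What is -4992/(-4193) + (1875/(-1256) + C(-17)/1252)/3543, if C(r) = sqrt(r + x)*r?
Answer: 7402192687/6219627848 - 17*I*sqrt(35)/8871672 ≈ 1.1901 - 1.1336e-5*I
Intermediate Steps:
x = 33/4 (x = -1/4*(-33) = 33/4 ≈ 8.2500)
C(r) = r*sqrt(33/4 + r) (C(r) = sqrt(r + 33/4)*r = sqrt(33/4 + r)*r = r*sqrt(33/4 + r))
-4992/(-4193) + (1875/(-1256) + C(-17)/1252)/3543 = -4992/(-4193) + (1875/(-1256) + ((1/2)*(-17)*sqrt(33 + 4*(-17)))/1252)/3543 = -4992*(-1/4193) + (1875*(-1/1256) + ((1/2)*(-17)*sqrt(33 - 68))*(1/1252))*(1/3543) = 4992/4193 + (-1875/1256 + ((1/2)*(-17)*sqrt(-35))*(1/1252))*(1/3543) = 4992/4193 + (-1875/1256 + ((1/2)*(-17)*(I*sqrt(35)))*(1/1252))*(1/3543) = 4992/4193 + (-1875/1256 - 17*I*sqrt(35)/2*(1/1252))*(1/3543) = 4992/4193 + (-1875/1256 - 17*I*sqrt(35)/2504)*(1/3543) = 4992/4193 + (-625/1483336 - 17*I*sqrt(35)/8871672) = 7402192687/6219627848 - 17*I*sqrt(35)/8871672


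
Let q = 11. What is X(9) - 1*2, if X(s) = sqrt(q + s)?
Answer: -2 + 2*sqrt(5) ≈ 2.4721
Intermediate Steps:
X(s) = sqrt(11 + s)
X(9) - 1*2 = sqrt(11 + 9) - 1*2 = sqrt(20) - 2 = 2*sqrt(5) - 2 = -2 + 2*sqrt(5)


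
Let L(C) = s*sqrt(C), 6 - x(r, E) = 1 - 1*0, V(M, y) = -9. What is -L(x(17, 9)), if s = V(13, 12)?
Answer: 9*sqrt(5) ≈ 20.125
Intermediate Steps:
x(r, E) = 5 (x(r, E) = 6 - (1 - 1*0) = 6 - (1 + 0) = 6 - 1*1 = 6 - 1 = 5)
s = -9
L(C) = -9*sqrt(C)
-L(x(17, 9)) = -(-9)*sqrt(5) = 9*sqrt(5)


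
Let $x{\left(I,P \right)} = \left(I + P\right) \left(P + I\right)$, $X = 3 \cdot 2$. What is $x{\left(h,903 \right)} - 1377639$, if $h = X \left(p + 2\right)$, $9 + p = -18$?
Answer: $-810630$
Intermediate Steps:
$X = 6$
$p = -27$ ($p = -9 - 18 = -27$)
$h = -150$ ($h = 6 \left(-27 + 2\right) = 6 \left(-25\right) = -150$)
$x{\left(I,P \right)} = \left(I + P\right)^{2}$ ($x{\left(I,P \right)} = \left(I + P\right) \left(I + P\right) = \left(I + P\right)^{2}$)
$x{\left(h,903 \right)} - 1377639 = \left(-150 + 903\right)^{2} - 1377639 = 753^{2} - 1377639 = 567009 - 1377639 = -810630$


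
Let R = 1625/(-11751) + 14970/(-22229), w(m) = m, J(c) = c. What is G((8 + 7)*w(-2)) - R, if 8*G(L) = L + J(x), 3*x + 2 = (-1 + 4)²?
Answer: -1843538553/696567944 ≈ -2.6466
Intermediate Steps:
x = 7/3 (x = -⅔ + (-1 + 4)²/3 = -⅔ + (⅓)*3² = -⅔ + (⅓)*9 = -⅔ + 3 = 7/3 ≈ 2.3333)
G(L) = 7/24 + L/8 (G(L) = (L + 7/3)/8 = (7/3 + L)/8 = 7/24 + L/8)
R = -212034595/261212979 (R = 1625*(-1/11751) + 14970*(-1/22229) = -1625/11751 - 14970/22229 = -212034595/261212979 ≈ -0.81173)
G((8 + 7)*w(-2)) - R = (7/24 + ((8 + 7)*(-2))/8) - 1*(-212034595/261212979) = (7/24 + (15*(-2))/8) + 212034595/261212979 = (7/24 + (⅛)*(-30)) + 212034595/261212979 = (7/24 - 15/4) + 212034595/261212979 = -83/24 + 212034595/261212979 = -1843538553/696567944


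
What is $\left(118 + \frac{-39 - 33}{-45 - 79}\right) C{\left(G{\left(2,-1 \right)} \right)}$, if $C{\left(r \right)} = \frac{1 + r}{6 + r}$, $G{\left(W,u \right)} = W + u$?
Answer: $\frac{7352}{217} \approx 33.88$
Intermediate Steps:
$C{\left(r \right)} = \frac{1 + r}{6 + r}$
$\left(118 + \frac{-39 - 33}{-45 - 79}\right) C{\left(G{\left(2,-1 \right)} \right)} = \left(118 + \frac{-39 - 33}{-45 - 79}\right) \frac{1 + \left(2 - 1\right)}{6 + \left(2 - 1\right)} = \left(118 - \frac{72}{-124}\right) \frac{1 + 1}{6 + 1} = \left(118 - - \frac{18}{31}\right) \frac{1}{7} \cdot 2 = \left(118 + \frac{18}{31}\right) \frac{1}{7} \cdot 2 = \frac{3676}{31} \cdot \frac{2}{7} = \frac{7352}{217}$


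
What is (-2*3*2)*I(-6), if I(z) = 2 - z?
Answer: -96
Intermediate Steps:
(-2*3*2)*I(-6) = (-2*3*2)*(2 - 1*(-6)) = (-6*2)*(2 + 6) = -12*8 = -96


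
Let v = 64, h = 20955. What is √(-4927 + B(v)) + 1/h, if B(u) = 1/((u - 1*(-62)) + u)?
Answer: 1/20955 + I*√177864510/190 ≈ 4.7721e-5 + 70.193*I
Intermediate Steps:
B(u) = 1/(62 + 2*u) (B(u) = 1/((u + 62) + u) = 1/((62 + u) + u) = 1/(62 + 2*u))
√(-4927 + B(v)) + 1/h = √(-4927 + 1/(2*(31 + 64))) + 1/20955 = √(-4927 + (½)/95) + 1/20955 = √(-4927 + (½)*(1/95)) + 1/20955 = √(-4927 + 1/190) + 1/20955 = √(-936129/190) + 1/20955 = I*√177864510/190 + 1/20955 = 1/20955 + I*√177864510/190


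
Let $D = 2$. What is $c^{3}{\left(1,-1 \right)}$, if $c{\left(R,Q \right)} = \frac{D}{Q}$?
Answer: $-8$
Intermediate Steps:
$c{\left(R,Q \right)} = \frac{2}{Q}$
$c^{3}{\left(1,-1 \right)} = \left(\frac{2}{-1}\right)^{3} = \left(2 \left(-1\right)\right)^{3} = \left(-2\right)^{3} = -8$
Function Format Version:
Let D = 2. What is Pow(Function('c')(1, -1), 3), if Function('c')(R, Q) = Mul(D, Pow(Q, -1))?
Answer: -8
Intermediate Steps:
Function('c')(R, Q) = Mul(2, Pow(Q, -1))
Pow(Function('c')(1, -1), 3) = Pow(Mul(2, Pow(-1, -1)), 3) = Pow(Mul(2, -1), 3) = Pow(-2, 3) = -8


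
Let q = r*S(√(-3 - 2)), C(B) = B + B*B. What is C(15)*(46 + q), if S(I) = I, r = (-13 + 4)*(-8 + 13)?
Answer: 11040 - 10800*I*√5 ≈ 11040.0 - 24150.0*I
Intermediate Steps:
r = -45 (r = -9*5 = -45)
C(B) = B + B²
q = -45*I*√5 (q = -45*√(-3 - 2) = -45*I*√5 ≈ -100.62*I)
C(15)*(46 + q) = (15*(1 + 15))*(46 - 45*I*√5) = (15*16)*(46 - 45*I*√5) = 240*(46 - 45*I*√5) = 11040 - 10800*I*√5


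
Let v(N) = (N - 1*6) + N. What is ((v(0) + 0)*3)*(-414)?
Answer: 7452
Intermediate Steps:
v(N) = -6 + 2*N (v(N) = (N - 6) + N = (-6 + N) + N = -6 + 2*N)
((v(0) + 0)*3)*(-414) = (((-6 + 2*0) + 0)*3)*(-414) = (((-6 + 0) + 0)*3)*(-414) = ((-6 + 0)*3)*(-414) = -6*3*(-414) = -18*(-414) = 7452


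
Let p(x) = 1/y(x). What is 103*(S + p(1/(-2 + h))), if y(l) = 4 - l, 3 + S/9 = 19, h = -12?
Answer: 846866/57 ≈ 14857.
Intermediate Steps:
S = 144 (S = -27 + 9*19 = -27 + 171 = 144)
p(x) = 1/(4 - x)
103*(S + p(1/(-2 + h))) = 103*(144 - 1/(-4 + 1/(-2 - 12))) = 103*(144 - 1/(-4 + 1/(-14))) = 103*(144 - 1/(-4 - 1/14)) = 103*(144 - 1/(-57/14)) = 103*(144 - 1*(-14/57)) = 103*(144 + 14/57) = 103*(8222/57) = 846866/57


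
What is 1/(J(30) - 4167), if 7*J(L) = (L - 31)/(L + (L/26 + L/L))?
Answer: -2926/12192655 ≈ -0.00023998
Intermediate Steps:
J(L) = (-31 + L)/(7*(1 + 27*L/26)) (J(L) = ((L - 31)/(L + (L/26 + L/L)))/7 = ((-31 + L)/(L + (L*(1/26) + 1)))/7 = ((-31 + L)/(L + (L/26 + 1)))/7 = ((-31 + L)/(L + (1 + L/26)))/7 = ((-31 + L)/(1 + 27*L/26))/7 = (-31 + L)/(7*(1 + 27*L/26)))
1/(J(30) - 4167) = 1/(26*(-31 + 30)/(7*(26 + 27*30)) - 4167) = 1/((26/7)*(-1)/(26 + 810) - 4167) = 1/((26/7)*(-1)/836 - 4167) = 1/((26/7)*(1/836)*(-1) - 4167) = 1/(-13/2926 - 4167) = 1/(-12192655/2926) = -2926/12192655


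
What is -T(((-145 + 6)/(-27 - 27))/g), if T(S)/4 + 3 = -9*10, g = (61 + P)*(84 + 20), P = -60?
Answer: 372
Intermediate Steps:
g = 104 (g = (61 - 60)*(84 + 20) = 1*104 = 104)
T(S) = -372 (T(S) = -12 + 4*(-9*10) = -12 + 4*(-90) = -12 - 360 = -372)
-T(((-145 + 6)/(-27 - 27))/g) = -1*(-372) = 372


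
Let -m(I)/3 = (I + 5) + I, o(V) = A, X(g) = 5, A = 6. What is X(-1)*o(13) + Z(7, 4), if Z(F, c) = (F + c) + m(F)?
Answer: -16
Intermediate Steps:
o(V) = 6
m(I) = -15 - 6*I (m(I) = -3*((I + 5) + I) = -3*((5 + I) + I) = -3*(5 + 2*I) = -15 - 6*I)
Z(F, c) = -15 + c - 5*F (Z(F, c) = (F + c) + (-15 - 6*F) = -15 + c - 5*F)
X(-1)*o(13) + Z(7, 4) = 5*6 + (-15 + 4 - 5*7) = 30 + (-15 + 4 - 35) = 30 - 46 = -16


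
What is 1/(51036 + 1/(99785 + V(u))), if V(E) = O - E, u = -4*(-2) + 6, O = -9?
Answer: 99762/5091453433 ≈ 1.9594e-5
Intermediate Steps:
u = 14 (u = 8 + 6 = 14)
V(E) = -9 - E
1/(51036 + 1/(99785 + V(u))) = 1/(51036 + 1/(99785 + (-9 - 1*14))) = 1/(51036 + 1/(99785 + (-9 - 14))) = 1/(51036 + 1/(99785 - 23)) = 1/(51036 + 1/99762) = 1/(5091453433/99762) = 99762/5091453433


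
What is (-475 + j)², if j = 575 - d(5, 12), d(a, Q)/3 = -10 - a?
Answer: 21025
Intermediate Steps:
d(a, Q) = -30 - 3*a (d(a, Q) = 3*(-10 - a) = -30 - 3*a)
j = 620 (j = 575 - (-30 - 3*5) = 575 - (-30 - 15) = 575 - 1*(-45) = 575 + 45 = 620)
(-475 + j)² = (-475 + 620)² = 145² = 21025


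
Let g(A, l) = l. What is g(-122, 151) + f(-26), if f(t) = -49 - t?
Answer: 128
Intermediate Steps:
g(-122, 151) + f(-26) = 151 + (-49 - 1*(-26)) = 151 + (-49 + 26) = 151 - 23 = 128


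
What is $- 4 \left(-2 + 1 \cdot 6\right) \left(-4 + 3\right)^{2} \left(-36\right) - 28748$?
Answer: $-28172$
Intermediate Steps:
$- 4 \left(-2 + 1 \cdot 6\right) \left(-4 + 3\right)^{2} \left(-36\right) - 28748 = - 4 \left(-2 + 6\right) \left(-1\right)^{2} \left(-36\right) - 28748 = \left(-4\right) 4 \cdot 1 \left(-36\right) - 28748 = \left(-16\right) 1 \left(-36\right) - 28748 = \left(-16\right) \left(-36\right) - 28748 = 576 - 28748 = -28172$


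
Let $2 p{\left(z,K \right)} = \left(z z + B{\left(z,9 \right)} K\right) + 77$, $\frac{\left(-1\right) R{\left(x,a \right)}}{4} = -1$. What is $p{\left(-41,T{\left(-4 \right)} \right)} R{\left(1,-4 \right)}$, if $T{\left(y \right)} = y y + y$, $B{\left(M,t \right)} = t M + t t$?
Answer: $-3396$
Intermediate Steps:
$B{\left(M,t \right)} = t^{2} + M t$ ($B{\left(M,t \right)} = M t + t^{2} = t^{2} + M t$)
$R{\left(x,a \right)} = 4$ ($R{\left(x,a \right)} = \left(-4\right) \left(-1\right) = 4$)
$T{\left(y \right)} = y + y^{2}$ ($T{\left(y \right)} = y^{2} + y = y + y^{2}$)
$p{\left(z,K \right)} = \frac{77}{2} + \frac{z^{2}}{2} + \frac{K \left(81 + 9 z\right)}{2}$ ($p{\left(z,K \right)} = \frac{\left(z z + 9 \left(z + 9\right) K\right) + 77}{2} = \frac{\left(z^{2} + 9 \left(9 + z\right) K\right) + 77}{2} = \frac{\left(z^{2} + \left(81 + 9 z\right) K\right) + 77}{2} = \frac{\left(z^{2} + K \left(81 + 9 z\right)\right) + 77}{2} = \frac{77 + z^{2} + K \left(81 + 9 z\right)}{2} = \frac{77}{2} + \frac{z^{2}}{2} + \frac{K \left(81 + 9 z\right)}{2}$)
$p{\left(-41,T{\left(-4 \right)} \right)} R{\left(1,-4 \right)} = \left(\frac{77}{2} + \frac{\left(-41\right)^{2}}{2} + \frac{9 \left(- 4 \left(1 - 4\right)\right) \left(9 - 41\right)}{2}\right) 4 = \left(\frac{77}{2} + \frac{1}{2} \cdot 1681 + \frac{9}{2} \left(\left(-4\right) \left(-3\right)\right) \left(-32\right)\right) 4 = \left(\frac{77}{2} + \frac{1681}{2} + \frac{9}{2} \cdot 12 \left(-32\right)\right) 4 = \left(\frac{77}{2} + \frac{1681}{2} - 1728\right) 4 = \left(-849\right) 4 = -3396$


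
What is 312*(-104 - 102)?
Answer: -64272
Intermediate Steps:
312*(-104 - 102) = 312*(-206) = -64272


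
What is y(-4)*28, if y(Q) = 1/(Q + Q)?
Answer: -7/2 ≈ -3.5000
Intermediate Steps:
y(Q) = 1/(2*Q)
y(-4)*28 = ((½)/(-4))*28 = ((½)*(-¼))*28 = -⅛*28 = -7/2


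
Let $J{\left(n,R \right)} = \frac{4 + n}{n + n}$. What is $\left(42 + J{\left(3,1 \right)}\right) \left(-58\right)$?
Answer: $- \frac{7511}{3} \approx -2503.7$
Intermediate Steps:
$J{\left(n,R \right)} = \frac{4 + n}{2 n}$
$\left(42 + J{\left(3,1 \right)}\right) \left(-58\right) = \left(42 + \frac{4 + 3}{2 \cdot 3}\right) \left(-58\right) = \left(42 + \frac{1}{2} \cdot \frac{1}{3} \cdot 7\right) \left(-58\right) = \left(42 + \frac{7}{6}\right) \left(-58\right) = \frac{259}{6} \left(-58\right) = - \frac{7511}{3}$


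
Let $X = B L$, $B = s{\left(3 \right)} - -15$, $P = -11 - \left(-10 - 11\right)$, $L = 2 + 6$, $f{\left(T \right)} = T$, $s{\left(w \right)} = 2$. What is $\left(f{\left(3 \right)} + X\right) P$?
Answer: $1390$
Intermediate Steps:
$L = 8$
$P = 10$ ($P = -11 - \left(-10 - 11\right) = -11 - -21 = -11 + 21 = 10$)
$B = 17$ ($B = 2 - -15 = 2 + 15 = 17$)
$X = 136$ ($X = 17 \cdot 8 = 136$)
$\left(f{\left(3 \right)} + X\right) P = \left(3 + 136\right) 10 = 139 \cdot 10 = 1390$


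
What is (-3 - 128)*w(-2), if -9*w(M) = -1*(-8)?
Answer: 1048/9 ≈ 116.44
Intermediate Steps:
w(M) = -8/9 (w(M) = -(-1)*(-8)/9 = -1/9*8 = -8/9)
(-3 - 128)*w(-2) = (-3 - 128)*(-8/9) = -131*(-8/9) = 1048/9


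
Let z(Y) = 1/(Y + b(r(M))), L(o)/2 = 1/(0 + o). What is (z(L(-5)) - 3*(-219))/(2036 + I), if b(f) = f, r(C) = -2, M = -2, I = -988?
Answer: 7879/12576 ≈ 0.62651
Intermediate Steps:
L(o) = 2/o (L(o) = 2/(0 + o) = 2/o)
z(Y) = 1/(-2 + Y) (z(Y) = 1/(Y - 2) = 1/(-2 + Y))
(z(L(-5)) - 3*(-219))/(2036 + I) = (1/(-2 + 2/(-5)) - 3*(-219))/(2036 - 988) = (1/(-2 + 2*(-1/5)) + 657)/1048 = (1/(-2 - 2/5) + 657)*(1/1048) = (1/(-12/5) + 657)*(1/1048) = (-5/12 + 657)*(1/1048) = (7879/12)*(1/1048) = 7879/12576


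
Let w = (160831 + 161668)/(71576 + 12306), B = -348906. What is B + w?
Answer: -29266610593/83882 ≈ -3.4890e+5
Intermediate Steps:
w = 322499/83882 ≈ 3.8447
B + w = -348906 + 322499/83882 = -29266610593/83882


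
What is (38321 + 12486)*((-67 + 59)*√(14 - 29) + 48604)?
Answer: 2469423428 - 406456*I*√15 ≈ 2.4694e+9 - 1.5742e+6*I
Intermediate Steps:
(38321 + 12486)*((-67 + 59)*√(14 - 29) + 48604) = 50807*(-8*I*√15 + 48604) = 50807*(48604 - 8*I*√15) = 2469423428 - 406456*I*√15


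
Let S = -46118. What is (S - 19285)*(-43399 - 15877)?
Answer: 3876828228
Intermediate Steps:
(S - 19285)*(-43399 - 15877) = (-46118 - 19285)*(-43399 - 15877) = -65403*(-59276) = 3876828228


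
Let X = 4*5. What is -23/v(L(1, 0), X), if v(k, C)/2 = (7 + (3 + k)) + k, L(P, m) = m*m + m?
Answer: -23/20 ≈ -1.1500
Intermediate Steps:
L(P, m) = m + m² (L(P, m) = m² + m = m + m²)
X = 20
v(k, C) = 20 + 4*k (v(k, C) = 2*((7 + (3 + k)) + k) = 2*((10 + k) + k) = 2*(10 + 2*k) = 20 + 4*k)
-23/v(L(1, 0), X) = -23/(20 + 4*(0*(1 + 0))) = -23/(20 + 4*(0*1)) = -23/(20 + 4*0) = -23/(20 + 0) = -23/20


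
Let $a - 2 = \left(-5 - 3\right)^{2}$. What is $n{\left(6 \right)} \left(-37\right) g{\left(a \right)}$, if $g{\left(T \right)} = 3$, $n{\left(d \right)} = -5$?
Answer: $555$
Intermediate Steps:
$a = 66$ ($a = 2 + \left(-5 - 3\right)^{2} = 2 + \left(-8\right)^{2} = 2 + 64 = 66$)
$n{\left(6 \right)} \left(-37\right) g{\left(a \right)} = \left(-5\right) \left(-37\right) 3 = 185 \cdot 3 = 555$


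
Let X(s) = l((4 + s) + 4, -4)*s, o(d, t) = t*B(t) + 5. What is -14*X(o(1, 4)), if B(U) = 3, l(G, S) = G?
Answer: -5950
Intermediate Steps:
o(d, t) = 5 + 3*t (o(d, t) = t*3 + 5 = 3*t + 5 = 5 + 3*t)
X(s) = s*(8 + s) (X(s) = ((4 + s) + 4)*s = (8 + s)*s = s*(8 + s))
-14*X(o(1, 4)) = -14*(5 + 3*4)*(8 + (5 + 3*4)) = -14*(5 + 12)*(8 + (5 + 12)) = -238*(8 + 17) = -238*25 = -14*425 = -5950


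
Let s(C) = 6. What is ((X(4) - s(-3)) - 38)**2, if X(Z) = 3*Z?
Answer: 1024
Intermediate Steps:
((X(4) - s(-3)) - 38)**2 = ((3*4 - 1*6) - 38)**2 = ((12 - 6) - 38)**2 = (6 - 38)**2 = (-32)**2 = 1024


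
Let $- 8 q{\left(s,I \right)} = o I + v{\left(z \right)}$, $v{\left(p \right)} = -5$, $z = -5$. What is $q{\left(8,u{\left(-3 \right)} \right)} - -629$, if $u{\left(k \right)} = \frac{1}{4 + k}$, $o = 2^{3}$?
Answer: $\frac{5029}{8} \approx 628.63$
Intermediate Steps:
$o = 8$
$q{\left(s,I \right)} = \frac{5}{8} - I$ ($q{\left(s,I \right)} = - \frac{8 I - 5}{8} = - \frac{-5 + 8 I}{8} = \frac{5}{8} - I$)
$q{\left(8,u{\left(-3 \right)} \right)} - -629 = \left(\frac{5}{8} - \frac{1}{4 - 3}\right) - -629 = \left(\frac{5}{8} - 1^{-1}\right) + 629 = \left(\frac{5}{8} - 1\right) + 629 = - \frac{3}{8} + 629 = \frac{5029}{8}$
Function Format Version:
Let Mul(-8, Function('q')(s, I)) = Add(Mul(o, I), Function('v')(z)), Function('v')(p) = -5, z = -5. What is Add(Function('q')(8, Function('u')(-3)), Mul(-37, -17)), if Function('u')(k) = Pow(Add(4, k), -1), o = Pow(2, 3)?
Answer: Rational(5029, 8) ≈ 628.63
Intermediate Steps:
o = 8
Function('q')(s, I) = Add(Rational(5, 8), Mul(-1, I)) (Function('q')(s, I) = Mul(Rational(-1, 8), Add(Mul(8, I), -5)) = Mul(Rational(-1, 8), Add(-5, Mul(8, I))) = Add(Rational(5, 8), Mul(-1, I)))
Add(Function('q')(8, Function('u')(-3)), Mul(-37, -17)) = Add(Add(Rational(5, 8), Mul(-1, Pow(Add(4, -3), -1))), Mul(-37, -17)) = Add(Add(Rational(5, 8), Mul(-1, Pow(1, -1))), 629) = Add(Add(Rational(5, 8), Mul(-1, 1)), 629) = Add(Add(Rational(5, 8), -1), 629) = Add(Rational(-3, 8), 629) = Rational(5029, 8)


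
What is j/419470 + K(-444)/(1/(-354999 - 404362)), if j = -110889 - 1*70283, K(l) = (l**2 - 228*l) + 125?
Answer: -47539362079532741/209735 ≈ -2.2666e+11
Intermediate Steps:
K(l) = 125 + l**2 - 228*l
j = -181172 (j = -110889 - 70283 = -181172)
j/419470 + K(-444)/(1/(-354999 - 404362)) = -181172/419470 + (125 + (-444)**2 - 228*(-444))/(1/(-354999 - 404362)) = -181172*1/419470 + (125 + 197136 + 101232)/(1/(-759361)) = -90586/209735 + 298493/(-1/759361) = -90586/209735 + 298493*(-759361) = -90586/209735 - 226663942973 = -47539362079532741/209735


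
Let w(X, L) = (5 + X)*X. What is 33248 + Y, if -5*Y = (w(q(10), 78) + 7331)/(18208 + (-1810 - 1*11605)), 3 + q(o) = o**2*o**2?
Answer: 139358199/4793 ≈ 29075.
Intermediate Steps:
q(o) = -3 + o**4 (q(o) = -3 + o**2*o**2 = -3 + o**4)
w(X, L) = X*(5 + X)
Y = -19999465/4793 (Y = -((-3 + 10**4)*(5 + (-3 + 10**4)) + 7331)/(5*(18208 + (-1810 - 1*11605))) = -((-3 + 10000)*(5 + (-3 + 10000)) + 7331)/(5*(18208 + (-1810 - 11605))) = -(9997*(5 + 9997) + 7331)/(5*(18208 - 13415)) = -(9997*10002 + 7331)/(5*4793) = -(99989994 + 7331)/(5*4793) = -19999465/4793 ≈ -4172.6)
33248 + Y = 33248 - 19999465/4793 = 139358199/4793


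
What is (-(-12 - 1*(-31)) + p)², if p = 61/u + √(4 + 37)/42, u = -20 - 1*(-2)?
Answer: 3979205/7938 - 403*√41/378 ≈ 494.46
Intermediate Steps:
u = -18 (u = -20 + 2 = -18)
p = -61/18 + √41/42 (p = 61/(-18) + √(4 + 37)/42 = 61*(-1/18) + √41*(1/42) = -61/18 + √41/42 ≈ -3.2364)
(-(-12 - 1*(-31)) + p)² = (-(-12 - 1*(-31)) + (-61/18 + √41/42))² = (-(-12 + 31) + (-61/18 + √41/42))² = (-1*19 + (-61/18 + √41/42))² = (-19 + (-61/18 + √41/42))² = (-403/18 + √41/42)²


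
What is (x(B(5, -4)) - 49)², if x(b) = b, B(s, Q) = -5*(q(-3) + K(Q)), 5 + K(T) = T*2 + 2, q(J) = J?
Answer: 441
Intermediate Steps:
K(T) = -3 + 2*T (K(T) = -5 + (T*2 + 2) = -5 + (2*T + 2) = -5 + (2 + 2*T) = -3 + 2*T)
B(s, Q) = 30 - 10*Q (B(s, Q) = -5*(-3 + (-3 + 2*Q)) = -5*(-6 + 2*Q) = 30 - 10*Q)
(x(B(5, -4)) - 49)² = ((30 - 10*(-4)) - 49)² = ((30 + 40) - 49)² = (70 - 49)² = 21² = 441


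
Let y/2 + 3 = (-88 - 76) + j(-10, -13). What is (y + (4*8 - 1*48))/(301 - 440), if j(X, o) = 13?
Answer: 324/139 ≈ 2.3309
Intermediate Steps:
y = -308 (y = -6 + 2*((-88 - 76) + 13) = -6 + 2*(-164 + 13) = -6 + 2*(-151) = -6 - 302 = -308)
(y + (4*8 - 1*48))/(301 - 440) = (-308 + (4*8 - 1*48))/(301 - 440) = (-308 + (32 - 48))/(-139) = (-308 - 16)*(-1/139) = -324*(-1/139) = 324/139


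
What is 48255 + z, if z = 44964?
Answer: 93219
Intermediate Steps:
48255 + z = 48255 + 44964 = 93219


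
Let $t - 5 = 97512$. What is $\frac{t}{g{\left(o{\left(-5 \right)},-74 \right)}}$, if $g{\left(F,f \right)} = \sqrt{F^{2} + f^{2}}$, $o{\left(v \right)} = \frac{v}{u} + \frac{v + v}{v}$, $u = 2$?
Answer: $\frac{195034 \sqrt{21905}}{21905} \approx 1317.8$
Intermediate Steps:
$o{\left(v \right)} = 2 + \frac{v}{2}$ ($o{\left(v \right)} = \frac{v}{2} + \frac{v + v}{v} = v \frac{1}{2} + \frac{2 v}{v} = \frac{v}{2} + 2 = 2 + \frac{v}{2}$)
$t = 97517$ ($t = 5 + 97512 = 97517$)
$\frac{t}{g{\left(o{\left(-5 \right)},-74 \right)}} = \frac{97517}{\sqrt{\left(2 + \frac{1}{2} \left(-5\right)\right)^{2} + \left(-74\right)^{2}}} = \frac{97517}{\sqrt{\left(2 - \frac{5}{2}\right)^{2} + 5476}} = \frac{97517}{\sqrt{\left(- \frac{1}{2}\right)^{2} + 5476}} = \frac{97517}{\sqrt{\frac{1}{4} + 5476}} = \frac{97517}{\sqrt{\frac{21905}{4}}} = \frac{97517}{\frac{1}{2} \sqrt{21905}} = 97517 \frac{2 \sqrt{21905}}{21905} = \frac{195034 \sqrt{21905}}{21905}$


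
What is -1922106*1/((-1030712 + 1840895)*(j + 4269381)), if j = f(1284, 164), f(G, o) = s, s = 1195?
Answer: -320351/576658012568 ≈ -5.5553e-7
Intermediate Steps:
f(G, o) = 1195
j = 1195
-1922106*1/((-1030712 + 1840895)*(j + 4269381)) = -1922106*1/((-1030712 + 1840895)*(1195 + 4269381)) = -1922106/(810183*4270576) = -1922106/3459948075408 = -1922106*1/3459948075408 = -320351/576658012568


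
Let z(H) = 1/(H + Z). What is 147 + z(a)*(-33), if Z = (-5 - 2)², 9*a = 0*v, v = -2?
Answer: 7170/49 ≈ 146.33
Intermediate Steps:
a = 0 (a = (0*(-2))/9 = (⅑)*0 = 0)
Z = 49 (Z = (-7)² = 49)
z(H) = 1/(49 + H) (z(H) = 1/(H + 49) = 1/(49 + H))
147 + z(a)*(-33) = 147 - 33/(49 + 0) = 147 - 33/49 = 7170/49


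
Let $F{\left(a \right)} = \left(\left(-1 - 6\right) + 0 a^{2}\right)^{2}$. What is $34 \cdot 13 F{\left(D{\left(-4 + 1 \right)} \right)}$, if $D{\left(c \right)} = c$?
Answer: $21658$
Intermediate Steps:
$F{\left(a \right)} = 49$ ($F{\left(a \right)} = \left(\left(-1 - 6\right) + 0\right)^{2} = \left(-7 + 0\right)^{2} = \left(-7\right)^{2} = 49$)
$34 \cdot 13 F{\left(D{\left(-4 + 1 \right)} \right)} = 34 \cdot 13 \cdot 49 = 442 \cdot 49 = 21658$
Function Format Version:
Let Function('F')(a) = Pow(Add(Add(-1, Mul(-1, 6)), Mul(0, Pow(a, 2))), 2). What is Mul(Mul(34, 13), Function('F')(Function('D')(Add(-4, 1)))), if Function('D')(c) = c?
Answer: 21658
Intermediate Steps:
Function('F')(a) = 49 (Function('F')(a) = Pow(Add(Add(-1, -6), 0), 2) = Pow(Add(-7, 0), 2) = Pow(-7, 2) = 49)
Mul(Mul(34, 13), Function('F')(Function('D')(Add(-4, 1)))) = Mul(Mul(34, 13), 49) = Mul(442, 49) = 21658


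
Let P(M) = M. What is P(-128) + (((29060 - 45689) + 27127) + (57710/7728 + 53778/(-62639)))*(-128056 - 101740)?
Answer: -20866340330523223/8644182 ≈ -2.4139e+9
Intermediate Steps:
P(-128) + (((29060 - 45689) + 27127) + (57710/7728 + 53778/(-62639)))*(-128056 - 101740) = -128 + (((29060 - 45689) + 27127) + (57710/7728 + 53778/(-62639)))*(-128056 - 101740) = -128 + ((-16629 + 27127) + (57710*(1/7728) + 53778*(-1/62639)))*(-229796) = -128 + (10498 + (28855/3864 - 53778/62639))*(-229796) = -128 + (10498 + 1599650153/242037096)*(-229796) = -128 + (2542505083961/242037096)*(-229796) = -128 - 20866339224067927/8644182 = -20866340330523223/8644182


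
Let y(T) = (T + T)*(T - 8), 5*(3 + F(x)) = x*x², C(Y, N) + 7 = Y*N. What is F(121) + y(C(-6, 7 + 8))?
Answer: 1873396/5 ≈ 3.7468e+5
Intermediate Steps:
C(Y, N) = -7 + N*Y (C(Y, N) = -7 + Y*N = -7 + N*Y)
F(x) = -3 + x³/5 (F(x) = -3 + (x*x²)/5 = -3 + x³/5)
y(T) = 2*T*(-8 + T) (y(T) = (2*T)*(-8 + T) = 2*T*(-8 + T))
F(121) + y(C(-6, 7 + 8)) = (-3 + (⅕)*121³) + 2*(-7 + (7 + 8)*(-6))*(-8 + (-7 + (7 + 8)*(-6))) = (-3 + (⅕)*1771561) + 2*(-7 + 15*(-6))*(-8 + (-7 + 15*(-6))) = (-3 + 1771561/5) + 2*(-7 - 90)*(-8 + (-7 - 90)) = 1771546/5 + 2*(-97)*(-8 - 97) = 1771546/5 + 2*(-97)*(-105) = 1771546/5 + 20370 = 1873396/5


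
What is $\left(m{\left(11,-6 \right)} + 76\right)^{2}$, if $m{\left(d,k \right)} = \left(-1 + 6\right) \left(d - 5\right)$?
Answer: $11236$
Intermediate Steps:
$m{\left(d,k \right)} = -25 + 5 d$ ($m{\left(d,k \right)} = 5 \left(-5 + d\right) = -25 + 5 d$)
$\left(m{\left(11,-6 \right)} + 76\right)^{2} = \left(\left(-25 + 5 \cdot 11\right) + 76\right)^{2} = \left(\left(-25 + 55\right) + 76\right)^{2} = \left(30 + 76\right)^{2} = 106^{2} = 11236$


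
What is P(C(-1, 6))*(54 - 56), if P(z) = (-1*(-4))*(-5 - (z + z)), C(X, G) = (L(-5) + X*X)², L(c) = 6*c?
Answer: 13496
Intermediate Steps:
C(X, G) = (-30 + X²)² (C(X, G) = (6*(-5) + X*X)² = (-30 + X²)²)
P(z) = -20 - 8*z (P(z) = 4*(-5 - 2*z) = -20 - 8*z)
P(C(-1, 6))*(54 - 56) = (-20 - 8*(-30 + (-1)²)²)*(54 - 56) = (-20 - 8*(-30 + 1)²)*(-2) = (-20 - 8*(-29)²)*(-2) = (-20 - 8*841)*(-2) = (-20 - 6728)*(-2) = -6748*(-2) = 13496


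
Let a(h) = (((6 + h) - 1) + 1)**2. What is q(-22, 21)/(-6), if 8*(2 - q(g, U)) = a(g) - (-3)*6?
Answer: 43/8 ≈ 5.3750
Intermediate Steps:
a(h) = (6 + h)**2 (a(h) = ((5 + h) + 1)**2 = (6 + h)**2)
q(g, U) = -1/4 - (6 + g)**2/8 (q(g, U) = 2 - ((6 + g)**2 - (-3)*6)/8 = 2 - ((6 + g)**2 - 1*(-18))/8 = 2 - ((6 + g)**2 + 18)/8 = 2 - (18 + (6 + g)**2)/8 = 2 + (-9/4 - (6 + g)**2/8) = -1/4 - (6 + g)**2/8)
q(-22, 21)/(-6) = (-1/4 - (6 - 22)**2/8)/(-6) = -(-1/4 - 1/8*(-16)**2)/6 = -(-1/4 - 1/8*256)/6 = -(-1/4 - 32)/6 = -1/6*(-129/4) = 43/8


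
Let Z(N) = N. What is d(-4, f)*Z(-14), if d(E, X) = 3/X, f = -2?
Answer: 21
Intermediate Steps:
d(-4, f)*Z(-14) = (3/(-2))*(-14) = (3*(-½))*(-14) = -3/2*(-14) = 21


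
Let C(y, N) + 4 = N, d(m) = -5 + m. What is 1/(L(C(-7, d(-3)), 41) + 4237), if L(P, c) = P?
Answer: 1/4225 ≈ 0.00023669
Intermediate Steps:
C(y, N) = -4 + N
1/(L(C(-7, d(-3)), 41) + 4237) = 1/((-4 + (-5 - 3)) + 4237) = 1/((-4 - 8) + 4237) = 1/(-12 + 4237) = 1/4225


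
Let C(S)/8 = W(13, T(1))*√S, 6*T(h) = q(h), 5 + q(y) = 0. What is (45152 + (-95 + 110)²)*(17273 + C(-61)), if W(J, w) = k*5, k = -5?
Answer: 783796921 - 9075400*I*√61 ≈ 7.838e+8 - 7.0881e+7*I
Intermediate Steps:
q(y) = -5 (q(y) = -5 + 0 = -5)
T(h) = -⅚ (T(h) = (⅙)*(-5) = -⅚)
W(J, w) = -25 (W(J, w) = -5*5 = -25)
C(S) = -200*√S (C(S) = 8*(-25*√S) = -200*√S)
(45152 + (-95 + 110)²)*(17273 + C(-61)) = (45152 + (-95 + 110)²)*(17273 - 200*I*√61) = (45152 + 15²)*(17273 - 200*I*√61) = (45152 + 225)*(17273 - 200*I*√61) = 45377*(17273 - 200*I*√61) = 783796921 - 9075400*I*√61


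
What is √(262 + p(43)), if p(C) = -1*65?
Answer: √197 ≈ 14.036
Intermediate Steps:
p(C) = -65
√(262 + p(43)) = √(262 - 65) = √197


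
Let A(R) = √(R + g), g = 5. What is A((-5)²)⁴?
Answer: 900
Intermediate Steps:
A(R) = √(5 + R) (A(R) = √(R + 5) = √(5 + R))
A((-5)²)⁴ = (√(5 + (-5)²))⁴ = (√(5 + 25))⁴ = (√30)⁴ = 900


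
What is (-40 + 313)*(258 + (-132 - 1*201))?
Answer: -20475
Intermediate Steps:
(-40 + 313)*(258 + (-132 - 1*201)) = 273*(258 + (-132 - 201)) = 273*(258 - 333) = 273*(-75) = -20475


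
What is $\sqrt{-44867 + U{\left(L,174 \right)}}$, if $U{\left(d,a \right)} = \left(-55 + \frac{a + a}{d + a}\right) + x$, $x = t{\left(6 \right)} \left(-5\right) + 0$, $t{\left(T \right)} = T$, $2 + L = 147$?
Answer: $\frac{6 i \sqrt{151085}}{11} \approx 212.02 i$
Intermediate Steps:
$L = 145$ ($L = -2 + 147 = 145$)
$x = -30$ ($x = 6 \left(-5\right) + 0 = -30 + 0 = -30$)
$U{\left(d,a \right)} = -85 + \frac{2 a}{a + d}$ ($U{\left(d,a \right)} = \left(-55 + \frac{a + a}{d + a}\right) - 30 = \left(-55 + \frac{2 a}{a + d}\right) - 30 = -85 + \frac{2 a}{a + d}$)
$\sqrt{-44867 + U{\left(L,174 \right)}} = \sqrt{-44867 + \frac{\left(-85\right) 145 - 14442}{174 + 145}} = \sqrt{-44867 + \frac{-12325 - 14442}{319}} = \sqrt{-44867 + \frac{1}{319} \left(-26767\right)} = \sqrt{-44867 - \frac{923}{11}} = \sqrt{- \frac{494460}{11}} = \frac{6 i \sqrt{151085}}{11}$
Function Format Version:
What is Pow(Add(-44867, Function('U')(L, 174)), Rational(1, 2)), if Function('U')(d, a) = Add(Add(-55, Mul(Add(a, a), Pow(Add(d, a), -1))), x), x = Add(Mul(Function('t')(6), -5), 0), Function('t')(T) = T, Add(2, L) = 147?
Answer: Mul(Rational(6, 11), I, Pow(151085, Rational(1, 2))) ≈ Mul(212.02, I)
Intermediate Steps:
L = 145 (L = Add(-2, 147) = 145)
x = -30 (x = Add(Mul(6, -5), 0) = Add(-30, 0) = -30)
Function('U')(d, a) = Add(-85, Mul(2, a, Pow(Add(a, d), -1))) (Function('U')(d, a) = Add(Add(-55, Mul(Add(a, a), Pow(Add(d, a), -1))), -30) = Add(Add(-55, Mul(Mul(2, a), Pow(Add(a, d), -1))), -30) = Add(Add(-55, Mul(2, a, Pow(Add(a, d), -1))), -30) = Add(-85, Mul(2, a, Pow(Add(a, d), -1))))
Pow(Add(-44867, Function('U')(L, 174)), Rational(1, 2)) = Pow(Add(-44867, Mul(Pow(Add(174, 145), -1), Add(Mul(-85, 145), Mul(-83, 174)))), Rational(1, 2)) = Pow(Add(-44867, Mul(Pow(319, -1), Add(-12325, -14442))), Rational(1, 2)) = Pow(Add(-44867, Mul(Rational(1, 319), -26767)), Rational(1, 2)) = Pow(Add(-44867, Rational(-923, 11)), Rational(1, 2)) = Pow(Rational(-494460, 11), Rational(1, 2)) = Mul(Rational(6, 11), I, Pow(151085, Rational(1, 2)))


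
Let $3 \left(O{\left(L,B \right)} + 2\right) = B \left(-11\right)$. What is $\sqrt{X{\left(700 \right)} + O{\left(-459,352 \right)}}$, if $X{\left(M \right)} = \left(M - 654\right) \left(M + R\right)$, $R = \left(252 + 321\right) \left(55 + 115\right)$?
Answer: $\frac{11 \sqrt{335586}}{3} \approx 2124.1$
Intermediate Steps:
$R = 97410$ ($R = 573 \cdot 170 = 97410$)
$X{\left(M \right)} = \left(-654 + M\right) \left(97410 + M\right)$ ($X{\left(M \right)} = \left(M - 654\right) \left(M + 97410\right) = \left(-654 + M\right) \left(97410 + M\right)$)
$O{\left(L,B \right)} = -2 - \frac{11 B}{3}$ ($O{\left(L,B \right)} = -2 + \frac{B \left(-11\right)}{3} = -2 + \frac{\left(-11\right) B}{3} = -2 - \frac{11 B}{3}$)
$\sqrt{X{\left(700 \right)} + O{\left(-459,352 \right)}} = \sqrt{\left(-63706140 + 700^{2} + 96756 \cdot 700\right) - \frac{3878}{3}} = \sqrt{\left(-63706140 + 490000 + 67729200\right) - \frac{3878}{3}} = \sqrt{4513060 - \frac{3878}{3}} = \sqrt{\frac{13535302}{3}} = \frac{11 \sqrt{335586}}{3}$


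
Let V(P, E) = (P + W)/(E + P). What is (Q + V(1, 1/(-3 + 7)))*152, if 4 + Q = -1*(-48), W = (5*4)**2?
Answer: 277248/5 ≈ 55450.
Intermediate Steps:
W = 400 (W = 20**2 = 400)
Q = 44 (Q = -4 - 1*(-48) = -4 + 48 = 44)
V(P, E) = (400 + P)/(E + P) (V(P, E) = (P + 400)/(E + P) = (400 + P)/(E + P))
(Q + V(1, 1/(-3 + 7)))*152 = (44 + (400 + 1)/(1/(-3 + 7) + 1))*152 = (44 + 401/(1/4 + 1))*152 = (44 + 401/(5/4))*152 = (44 + (4/5)*401)*152 = (44 + 1604/5)*152 = (1824/5)*152 = 277248/5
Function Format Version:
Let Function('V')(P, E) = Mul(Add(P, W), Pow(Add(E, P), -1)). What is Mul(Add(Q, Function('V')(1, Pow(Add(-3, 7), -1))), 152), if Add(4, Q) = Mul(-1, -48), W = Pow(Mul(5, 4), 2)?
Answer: Rational(277248, 5) ≈ 55450.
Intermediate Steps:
W = 400 (W = Pow(20, 2) = 400)
Q = 44 (Q = Add(-4, Mul(-1, -48)) = Add(-4, 48) = 44)
Function('V')(P, E) = Mul(Pow(Add(E, P), -1), Add(400, P)) (Function('V')(P, E) = Mul(Add(P, 400), Pow(Add(E, P), -1)) = Mul(Add(400, P), Pow(Add(E, P), -1)) = Mul(Pow(Add(E, P), -1), Add(400, P)))
Mul(Add(Q, Function('V')(1, Pow(Add(-3, 7), -1))), 152) = Mul(Add(44, Mul(Pow(Add(Pow(Add(-3, 7), -1), 1), -1), Add(400, 1))), 152) = Mul(Add(44, Mul(Pow(Add(Pow(4, -1), 1), -1), 401)), 152) = Mul(Add(44, Mul(Pow(Add(Rational(1, 4), 1), -1), 401)), 152) = Mul(Add(44, Mul(Pow(Rational(5, 4), -1), 401)), 152) = Mul(Add(44, Mul(Rational(4, 5), 401)), 152) = Mul(Add(44, Rational(1604, 5)), 152) = Mul(Rational(1824, 5), 152) = Rational(277248, 5)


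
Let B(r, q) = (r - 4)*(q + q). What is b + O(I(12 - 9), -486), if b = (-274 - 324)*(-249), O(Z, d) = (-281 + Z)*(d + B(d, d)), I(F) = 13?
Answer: -127363890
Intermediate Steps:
B(r, q) = 2*q*(-4 + r) (B(r, q) = (-4 + r)*(2*q) = 2*q*(-4 + r))
O(Z, d) = (-281 + Z)*(d + 2*d*(-4 + d))
b = 148902 (b = -598*(-249) = 148902)
b + O(I(12 - 9), -486) = 148902 - 486*(1967 + 13 - 562*(-486) + 2*13*(-4 - 486)) = 148902 - 486*(1967 + 13 + 273132 + 2*13*(-490)) = 148902 - 486*(1967 + 13 + 273132 - 12740) = 148902 - 486*262372 = 148902 - 127512792 = -127363890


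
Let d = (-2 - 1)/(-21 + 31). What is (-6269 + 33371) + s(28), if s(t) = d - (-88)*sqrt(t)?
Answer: 271017/10 + 176*sqrt(7) ≈ 27567.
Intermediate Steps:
d = -3/10 ≈ -0.30000
s(t) = -3/10 + 88*sqrt(t) (s(t) = -3/10 - (-88)*sqrt(t) = -3/10 + 88*sqrt(t))
(-6269 + 33371) + s(28) = (-6269 + 33371) + (-3/10 + 88*sqrt(28)) = 27102 + (-3/10 + 88*(2*sqrt(7))) = 27102 + (-3/10 + 176*sqrt(7)) = 271017/10 + 176*sqrt(7)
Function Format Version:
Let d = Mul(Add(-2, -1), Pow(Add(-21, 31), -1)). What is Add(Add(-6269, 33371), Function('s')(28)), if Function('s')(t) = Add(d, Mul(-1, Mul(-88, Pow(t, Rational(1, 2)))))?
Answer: Add(Rational(271017, 10), Mul(176, Pow(7, Rational(1, 2)))) ≈ 27567.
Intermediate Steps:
d = Rational(-3, 10) (d = Mul(-3, Pow(10, -1)) = Mul(-3, Rational(1, 10)) = Rational(-3, 10) ≈ -0.30000)
Function('s')(t) = Add(Rational(-3, 10), Mul(88, Pow(t, Rational(1, 2)))) (Function('s')(t) = Add(Rational(-3, 10), Mul(-1, Mul(-88, Pow(t, Rational(1, 2))))) = Add(Rational(-3, 10), Mul(88, Pow(t, Rational(1, 2)))))
Add(Add(-6269, 33371), Function('s')(28)) = Add(Add(-6269, 33371), Add(Rational(-3, 10), Mul(88, Pow(28, Rational(1, 2))))) = Add(27102, Add(Rational(-3, 10), Mul(88, Mul(2, Pow(7, Rational(1, 2)))))) = Add(27102, Add(Rational(-3, 10), Mul(176, Pow(7, Rational(1, 2))))) = Add(Rational(271017, 10), Mul(176, Pow(7, Rational(1, 2))))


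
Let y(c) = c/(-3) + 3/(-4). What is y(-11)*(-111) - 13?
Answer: -1347/4 ≈ -336.75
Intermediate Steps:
y(c) = -¾ - c/3 (y(c) = c*(-⅓) + 3*(-¼) = -c/3 - ¾ = -¾ - c/3)
y(-11)*(-111) - 13 = (-¾ - ⅓*(-11))*(-111) - 13 = (-¾ + 11/3)*(-111) - 13 = (35/12)*(-111) - 13 = -1295/4 - 13 = -1347/4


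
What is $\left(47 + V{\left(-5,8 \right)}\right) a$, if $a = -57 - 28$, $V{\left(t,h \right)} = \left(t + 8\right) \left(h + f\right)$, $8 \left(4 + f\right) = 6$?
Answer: $- \frac{20825}{4} \approx -5206.3$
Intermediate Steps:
$f = - \frac{13}{4}$ ($f = -4 + \frac{1}{8} \cdot 6 = -4 + \frac{3}{4} = - \frac{13}{4} \approx -3.25$)
$V{\left(t,h \right)} = \left(8 + t\right) \left(- \frac{13}{4} + h\right)$ ($V{\left(t,h \right)} = \left(t + 8\right) \left(h - \frac{13}{4}\right) = \left(8 + t\right) \left(- \frac{13}{4} + h\right)$)
$a = -85$ ($a = -57 - 28 = -85$)
$\left(47 + V{\left(-5,8 \right)}\right) a = \left(47 + \left(-26 + 8 \cdot 8 - - \frac{65}{4} + 8 \left(-5\right)\right)\right) \left(-85\right) = \left(47 + \left(-26 + 64 + \frac{65}{4} - 40\right)\right) \left(-85\right) = \left(47 + \frac{57}{4}\right) \left(-85\right) = \frac{245}{4} \left(-85\right) = - \frac{20825}{4}$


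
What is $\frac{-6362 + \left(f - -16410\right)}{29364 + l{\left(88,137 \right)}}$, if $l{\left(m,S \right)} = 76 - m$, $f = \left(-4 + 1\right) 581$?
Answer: $\frac{8305}{29352} \approx 0.28294$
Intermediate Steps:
$f = -1743$ ($f = \left(-3\right) 581 = -1743$)
$\frac{-6362 + \left(f - -16410\right)}{29364 + l{\left(88,137 \right)}} = \frac{-6362 - -14667}{29364 + \left(76 - 88\right)} = \frac{-6362 + \left(-1743 + 16410\right)}{29364 + \left(76 - 88\right)} = \frac{-6362 + 14667}{29364 - 12} = \frac{8305}{29352}$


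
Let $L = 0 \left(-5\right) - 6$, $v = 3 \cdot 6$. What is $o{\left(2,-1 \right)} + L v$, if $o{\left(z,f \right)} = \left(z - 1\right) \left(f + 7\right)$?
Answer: $-102$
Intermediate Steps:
$v = 18$
$o{\left(z,f \right)} = \left(-1 + z\right) \left(7 + f\right)$
$L = -6$ ($L = 0 - 6 = -6$)
$o{\left(2,-1 \right)} + L v = \left(-7 - -1 + 7 \cdot 2 - 2\right) - 108 = \left(-7 + 1 + 14 - 2\right) - 108 = 6 - 108 = -102$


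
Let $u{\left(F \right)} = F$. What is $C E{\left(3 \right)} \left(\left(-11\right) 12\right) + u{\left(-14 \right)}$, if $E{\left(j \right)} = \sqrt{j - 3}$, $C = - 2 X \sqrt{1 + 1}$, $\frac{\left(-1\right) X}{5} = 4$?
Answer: $-14$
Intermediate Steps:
$X = -20$ ($X = \left(-5\right) 4 = -20$)
$C = 40 \sqrt{2}$ ($C = \left(-2\right) \left(-20\right) \sqrt{1 + 1} = 40 \sqrt{2} \approx 56.569$)
$E{\left(j \right)} = \sqrt{-3 + j}$
$C E{\left(3 \right)} \left(\left(-11\right) 12\right) + u{\left(-14 \right)} = 40 \sqrt{2} \sqrt{-3 + 3} \left(\left(-11\right) 12\right) - 14 = 40 \sqrt{2} \sqrt{0} \left(-132\right) - 14 = 40 \sqrt{2} \cdot 0 \left(-132\right) - 14 = 0 \left(-132\right) - 14 = 0 - 14 = -14$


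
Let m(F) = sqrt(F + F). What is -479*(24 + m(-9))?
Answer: -11496 - 1437*I*sqrt(2) ≈ -11496.0 - 2032.2*I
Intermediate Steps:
m(F) = sqrt(2)*sqrt(F) (m(F) = sqrt(2*F) = sqrt(2)*sqrt(F))
-479*(24 + m(-9)) = -479*(24 + sqrt(2)*sqrt(-9)) = -479*(24 + sqrt(2)*(3*I)) = -479*(24 + 3*I*sqrt(2)) = -11496 - 1437*I*sqrt(2)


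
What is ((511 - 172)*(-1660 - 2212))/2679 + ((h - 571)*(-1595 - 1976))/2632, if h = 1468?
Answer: -85362569/50008 ≈ -1707.0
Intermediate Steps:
((511 - 172)*(-1660 - 2212))/2679 + ((h - 571)*(-1595 - 1976))/2632 = ((511 - 172)*(-1660 - 2212))/2679 + ((1468 - 571)*(-1595 - 1976))/2632 = (339*(-3872))*(1/2679) + (897*(-3571))*(1/2632) = -1312608*1/2679 - 3203187*1/2632 = -437536/893 - 3203187/2632 = -85362569/50008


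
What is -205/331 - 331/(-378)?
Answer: 32071/125118 ≈ 0.25633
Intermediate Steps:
-205/331 - 331/(-378) = -205*1/331 - 331*(-1/378) = -205/331 + 331/378 = 32071/125118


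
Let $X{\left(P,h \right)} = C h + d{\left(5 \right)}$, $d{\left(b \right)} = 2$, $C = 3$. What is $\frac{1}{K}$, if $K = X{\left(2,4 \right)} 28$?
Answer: $\frac{1}{392} \approx 0.002551$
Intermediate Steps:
$X{\left(P,h \right)} = 2 + 3 h$ ($X{\left(P,h \right)} = 3 h + 2 = 2 + 3 h$)
$K = 392$ ($K = \left(2 + 3 \cdot 4\right) 28 = \left(2 + 12\right) 28 = 14 \cdot 28 = 392$)
$\frac{1}{K} = \frac{1}{392}$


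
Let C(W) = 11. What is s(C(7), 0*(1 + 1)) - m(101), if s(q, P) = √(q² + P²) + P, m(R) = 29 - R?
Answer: 83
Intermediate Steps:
s(q, P) = P + √(P² + q²) (s(q, P) = √(P² + q²) + P = P + √(P² + q²))
s(C(7), 0*(1 + 1)) - m(101) = (0*(1 + 1) + √((0*(1 + 1))² + 11²)) - (29 - 1*101) = (0*2 + √((0*2)² + 121)) - (29 - 101) = (0 + √(0² + 121)) - 1*(-72) = (0 + √(0 + 121)) + 72 = (0 + √121) + 72 = (0 + 11) + 72 = 11 + 72 = 83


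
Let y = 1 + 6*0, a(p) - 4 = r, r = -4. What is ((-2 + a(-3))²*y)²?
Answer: 16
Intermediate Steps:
a(p) = 0 (a(p) = 4 - 4 = 0)
y = 1 (y = 1 + 0 = 1)
((-2 + a(-3))²*y)² = ((-2 + 0)²*1)² = ((-2)²*1)² = (4*1)² = 4² = 16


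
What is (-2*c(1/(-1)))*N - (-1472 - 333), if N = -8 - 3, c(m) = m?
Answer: 1783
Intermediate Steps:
N = -11
(-2*c(1/(-1)))*N - (-1472 - 333) = -2/(-1)*(-11) - (-1472 - 333) = -2*(-1)*(-11) - 1*(-1805) = 2*(-11) + 1805 = -22 + 1805 = 1783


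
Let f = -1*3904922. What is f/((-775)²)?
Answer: -3904922/600625 ≈ -6.5014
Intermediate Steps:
f = -3904922
f/((-775)²) = -3904922/((-775)²) = -3904922/600625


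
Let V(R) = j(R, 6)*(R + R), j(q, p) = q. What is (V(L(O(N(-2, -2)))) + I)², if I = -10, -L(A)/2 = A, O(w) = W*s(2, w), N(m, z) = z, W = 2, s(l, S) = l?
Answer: 13924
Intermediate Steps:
O(w) = 4 (O(w) = 2*2 = 4)
L(A) = -2*A
V(R) = 2*R² (V(R) = R*(R + R) = R*(2*R) = 2*R²)
(V(L(O(N(-2, -2)))) + I)² = (2*(-2*4)² - 10)² = (2*(-8)² - 10)² = (2*64 - 10)² = (128 - 10)² = 118² = 13924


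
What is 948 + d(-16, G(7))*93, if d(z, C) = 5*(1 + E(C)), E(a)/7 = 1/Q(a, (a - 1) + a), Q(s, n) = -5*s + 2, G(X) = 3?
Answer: 15114/13 ≈ 1162.6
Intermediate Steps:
Q(s, n) = 2 - 5*s
E(a) = 7/(2 - 5*a)
d(z, C) = 5 - 35/(-2 + 5*C) (d(z, C) = 5*(1 - 7/(-2 + 5*C)) = 5 - 35/(-2 + 5*C))
948 + d(-16, G(7))*93 = 948 + (5*(-9 + 5*3)/(-2 + 5*3))*93 = 948 + (5*(-9 + 15)/(-2 + 15))*93 = 948 + (5*6/13)*93 = 948 + (5*(1/13)*6)*93 = 948 + (30/13)*93 = 948 + 2790/13 = 15114/13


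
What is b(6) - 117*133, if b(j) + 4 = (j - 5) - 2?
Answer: -15566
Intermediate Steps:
b(j) = -11 + j (b(j) = -4 + ((j - 5) - 2) = -4 + ((-5 + j) - 2) = -4 + (-7 + j) = -11 + j)
b(6) - 117*133 = (-11 + 6) - 117*133 = -5 - 15561 = -15566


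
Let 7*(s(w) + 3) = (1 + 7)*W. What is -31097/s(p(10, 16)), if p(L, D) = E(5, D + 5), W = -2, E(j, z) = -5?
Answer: 217679/37 ≈ 5883.2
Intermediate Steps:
p(L, D) = -5
s(w) = -37/7 (s(w) = -3 + ((1 + 7)*(-2))/7 = -3 + (8*(-2))/7 = -3 + (⅐)*(-16) = -3 - 16/7 = -37/7)
-31097/s(p(10, 16)) = -31097/(-37/7) = -31097*(-7/37) = 217679/37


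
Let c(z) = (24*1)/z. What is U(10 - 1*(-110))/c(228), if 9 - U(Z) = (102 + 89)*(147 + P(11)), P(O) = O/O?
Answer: -536921/2 ≈ -2.6846e+5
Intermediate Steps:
P(O) = 1
c(z) = 24/z
U(Z) = -28259 (U(Z) = 9 - (102 + 89)*(147 + 1) = 9 - 191*148 = 9 - 1*28268 = 9 - 28268 = -28259)
U(10 - 1*(-110))/c(228) = -28259/(24/228) = -28259/(24*(1/228)) = -28259/2/19 = -28259*19/2 = -536921/2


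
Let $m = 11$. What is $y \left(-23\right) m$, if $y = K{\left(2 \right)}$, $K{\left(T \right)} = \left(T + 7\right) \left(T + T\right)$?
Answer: $-9108$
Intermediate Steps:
$K{\left(T \right)} = 2 T \left(7 + T\right)$ ($K{\left(T \right)} = \left(7 + T\right) 2 T = 2 T \left(7 + T\right)$)
$y = 36$ ($y = 2 \cdot 2 \left(7 + 2\right) = 2 \cdot 2 \cdot 9 = 36$)
$y \left(-23\right) m = 36 \left(-23\right) 11 = \left(-828\right) 11 = -9108$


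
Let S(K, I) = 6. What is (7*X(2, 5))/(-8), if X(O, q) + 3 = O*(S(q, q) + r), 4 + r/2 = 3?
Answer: -35/8 ≈ -4.3750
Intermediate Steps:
r = -2 (r = -8 + 2*3 = -8 + 6 = -2)
X(O, q) = -3 + 4*O (X(O, q) = -3 + O*(6 - 2) = -3 + O*4 = -3 + 4*O)
(7*X(2, 5))/(-8) = (7*(-3 + 4*2))/(-8) = (7*(-3 + 8))*(-1/8) = (7*5)*(-1/8) = 35*(-1/8) = -35/8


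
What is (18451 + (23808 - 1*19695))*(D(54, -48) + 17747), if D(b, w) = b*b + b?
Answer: 467458388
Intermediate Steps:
D(b, w) = b + b² (D(b, w) = b² + b = b + b²)
(18451 + (23808 - 1*19695))*(D(54, -48) + 17747) = (18451 + (23808 - 1*19695))*(54*(1 + 54) + 17747) = (18451 + (23808 - 19695))*(54*55 + 17747) = (18451 + 4113)*(2970 + 17747) = 22564*20717 = 467458388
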